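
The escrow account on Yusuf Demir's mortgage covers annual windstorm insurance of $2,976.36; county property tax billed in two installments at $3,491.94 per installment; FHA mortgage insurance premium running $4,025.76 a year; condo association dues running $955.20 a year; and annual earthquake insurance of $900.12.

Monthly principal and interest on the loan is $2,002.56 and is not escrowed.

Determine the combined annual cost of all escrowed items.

$15,841.32

Windstorm insurance — $2,976.36/yr
County property tax — $3,491.94 × 2 = $6,983.88/yr
FHA mortgage insurance premium — $4,025.76/yr
Condo association dues — $955.20/yr
Earthquake insurance — $900.12/yr
Total per year = $2,976.36 + $6,983.88 + $4,025.76 + $955.20 + $900.12 = $15,841.32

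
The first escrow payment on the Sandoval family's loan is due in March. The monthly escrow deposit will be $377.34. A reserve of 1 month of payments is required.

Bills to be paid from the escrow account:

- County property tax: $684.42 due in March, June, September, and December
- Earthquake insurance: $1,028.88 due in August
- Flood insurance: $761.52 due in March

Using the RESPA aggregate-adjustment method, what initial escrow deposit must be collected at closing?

Cushion = 1 × $377.34 = $377.34
Trial balance (start $0, +$377.34 each month, − disbursements):
  Mar: +$377.34 − $1,445.94 → -$1,068.60
  Apr: +$377.34 → -$691.26
  May: +$377.34 → -$313.92
  Jun: +$377.34 − $684.42 → -$621.00
  Jul: +$377.34 → -$243.66
  Aug: +$377.34 − $1,028.88 → -$895.20
  Sep: +$377.34 − $684.42 → -$1,202.28
  Oct: +$377.34 → -$824.94
  Nov: +$377.34 → -$447.60
  Dec: +$377.34 − $684.42 → -$754.68
  Jan: +$377.34 → -$377.34
  Feb: +$377.34 → $0.00
Lowest trial balance = -$1,202.28 (Sep)
Initial deposit = cushion − low point = $377.34 − (-$1,202.28) = $1,579.62

$1,579.62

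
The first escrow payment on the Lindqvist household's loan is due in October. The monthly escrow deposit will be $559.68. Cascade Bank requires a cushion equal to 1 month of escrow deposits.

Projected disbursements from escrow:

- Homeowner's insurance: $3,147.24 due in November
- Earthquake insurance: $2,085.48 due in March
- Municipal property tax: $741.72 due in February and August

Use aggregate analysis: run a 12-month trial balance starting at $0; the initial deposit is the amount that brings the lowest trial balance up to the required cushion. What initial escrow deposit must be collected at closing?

Cushion = 1 × $559.68 = $559.68
Trial balance (start $0, +$559.68 each month, − disbursements):
  Oct: +$559.68 → $559.68
  Nov: +$559.68 − $3,147.24 → -$2,027.88
  Dec: +$559.68 → -$1,468.20
  Jan: +$559.68 → -$908.52
  Feb: +$559.68 − $741.72 → -$1,090.56
  Mar: +$559.68 − $2,085.48 → -$2,616.36
  Apr: +$559.68 → -$2,056.68
  May: +$559.68 → -$1,497.00
  Jun: +$559.68 → -$937.32
  Jul: +$559.68 → -$377.64
  Aug: +$559.68 − $741.72 → -$559.68
  Sep: +$559.68 → $0.00
Lowest trial balance = -$2,616.36 (Mar)
Initial deposit = cushion − low point = $559.68 − (-$2,616.36) = $3,176.04

$3,176.04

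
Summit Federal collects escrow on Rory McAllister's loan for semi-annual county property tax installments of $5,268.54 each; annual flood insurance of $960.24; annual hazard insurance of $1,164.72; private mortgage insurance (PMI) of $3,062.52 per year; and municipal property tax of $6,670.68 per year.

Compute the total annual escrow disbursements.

$22,395.24

County property tax: $5,268.54 × 2 = $10,537.08
Flood insurance: $960.24
Hazard insurance: $1,164.72
Private mortgage insurance (PMI): $3,062.52
Municipal property tax: $6,670.68
Yearly total = $10,537.08 + $960.24 + $1,164.72 + $3,062.52 + $6,670.68 = $22,395.24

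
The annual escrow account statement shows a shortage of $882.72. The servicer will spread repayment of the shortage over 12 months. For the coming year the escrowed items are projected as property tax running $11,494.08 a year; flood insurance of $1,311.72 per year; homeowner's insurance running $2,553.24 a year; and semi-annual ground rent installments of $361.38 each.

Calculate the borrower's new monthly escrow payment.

$1,413.71

Property tax — $11,494.08 per year
Flood insurance — $1,311.72 per year
Homeowner's insurance — $2,553.24 per year
Ground rent — $361.38 × 2 = $722.76 per year
Total per year = $16,081.80
Monthly escrow = $16,081.80 ÷ 12 = $1,340.15
Shortage spread = $882.72 / 12 = $73.56/mo
New monthly escrow = $1,340.15 + $73.56 = $1,413.71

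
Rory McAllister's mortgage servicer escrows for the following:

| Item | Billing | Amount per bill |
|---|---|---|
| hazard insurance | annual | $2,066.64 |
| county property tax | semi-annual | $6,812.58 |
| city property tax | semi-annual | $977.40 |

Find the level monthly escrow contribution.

$1,470.55

Hazard insurance: $2,066.64 per year
County property tax: $6,812.58 × 2 = $13,625.16 per year
City property tax: $977.40 × 2 = $1,954.80 per year
Total annual escrow = $2,066.64 + $13,625.16 + $1,954.80 = $17,646.60
Monthly escrow = $17,646.60 ÷ 12 = $1,470.55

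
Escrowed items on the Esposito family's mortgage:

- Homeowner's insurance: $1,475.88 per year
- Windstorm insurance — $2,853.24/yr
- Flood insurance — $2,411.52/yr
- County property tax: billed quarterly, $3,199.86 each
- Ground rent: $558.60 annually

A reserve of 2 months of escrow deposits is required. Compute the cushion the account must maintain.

Homeowner's insurance: $1,475.88 annually
Windstorm insurance: $2,853.24 annually
Flood insurance: $2,411.52 annually
County property tax: $3,199.86 × 4 = $12,799.44 annually
Ground rent: $558.60 annually
Total annual escrow = $1,475.88 + $2,853.24 + $2,411.52 + $12,799.44 + $558.60 = $20,098.68
Monthly = $20,098.68 ÷ 12 = $1,674.89
Cushion = 2 × $1,674.89 = $3,349.78

$3,349.78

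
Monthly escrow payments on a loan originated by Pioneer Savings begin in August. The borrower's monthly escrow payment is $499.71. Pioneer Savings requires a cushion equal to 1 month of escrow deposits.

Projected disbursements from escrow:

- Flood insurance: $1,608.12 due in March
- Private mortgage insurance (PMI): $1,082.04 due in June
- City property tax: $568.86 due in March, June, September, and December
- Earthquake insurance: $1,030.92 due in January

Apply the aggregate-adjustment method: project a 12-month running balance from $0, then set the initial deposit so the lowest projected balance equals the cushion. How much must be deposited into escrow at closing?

$999.42

Cushion = 1 × $499.71 = $499.71
Trial balance (start $0, +$499.71 each month, − disbursements):
  Aug: +$499.71 → $499.71
  Sep: +$499.71 − $568.86 → $430.56
  Oct: +$499.71 → $930.27
  Nov: +$499.71 → $1,429.98
  Dec: +$499.71 − $568.86 → $1,360.83
  Jan: +$499.71 − $1,030.92 → $829.62
  Feb: +$499.71 → $1,329.33
  Mar: +$499.71 − $2,176.98 → -$347.94
  Apr: +$499.71 → $151.77
  May: +$499.71 → $651.48
  Jun: +$499.71 − $1,650.90 → -$499.71
  Jul: +$499.71 → $0.00
Lowest trial balance = -$499.71 (Jun)
Initial deposit = cushion − low point = $499.71 − (-$499.71) = $999.42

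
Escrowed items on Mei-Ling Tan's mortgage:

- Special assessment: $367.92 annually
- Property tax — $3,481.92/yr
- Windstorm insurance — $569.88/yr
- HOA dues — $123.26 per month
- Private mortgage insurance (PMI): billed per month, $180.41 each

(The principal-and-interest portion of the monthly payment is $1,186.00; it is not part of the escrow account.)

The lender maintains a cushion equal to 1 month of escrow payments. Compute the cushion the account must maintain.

$671.98

Special assessment: $367.92
Property tax: $3,481.92
Windstorm insurance: $569.88
HOA dues: $123.26 × 12 = $1,479.12
Private mortgage insurance (PMI): $180.41 × 12 = $2,164.92
Yearly total = $367.92 + $3,481.92 + $569.88 + $1,479.12 + $2,164.92 = $8,063.76
Base monthly escrow = $8,063.76 / 12 = $671.98
Required cushion = 1 × $671.98 = $671.98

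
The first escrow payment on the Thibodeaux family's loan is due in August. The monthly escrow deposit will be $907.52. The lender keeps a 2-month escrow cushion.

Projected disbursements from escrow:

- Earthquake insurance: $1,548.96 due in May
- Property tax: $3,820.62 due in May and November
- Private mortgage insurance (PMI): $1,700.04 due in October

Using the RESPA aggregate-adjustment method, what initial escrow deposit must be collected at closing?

$3,705.62

Cushion = 2 × $907.52 = $1,815.04
Trial balance (start $0, +$907.52 each month, − disbursements):
  Aug: +$907.52 → $907.52
  Sep: +$907.52 → $1,815.04
  Oct: +$907.52 − $1,700.04 → $1,022.52
  Nov: +$907.52 − $3,820.62 → -$1,890.58
  Dec: +$907.52 → -$983.06
  Jan: +$907.52 → -$75.54
  Feb: +$907.52 → $831.98
  Mar: +$907.52 → $1,739.50
  Apr: +$907.52 → $2,647.02
  May: +$907.52 − $5,369.58 → -$1,815.04
  Jun: +$907.52 → -$907.52
  Jul: +$907.52 → $0.00
Lowest trial balance = -$1,890.58 (Nov)
Initial deposit = cushion − low point = $1,815.04 − (-$1,890.58) = $3,705.62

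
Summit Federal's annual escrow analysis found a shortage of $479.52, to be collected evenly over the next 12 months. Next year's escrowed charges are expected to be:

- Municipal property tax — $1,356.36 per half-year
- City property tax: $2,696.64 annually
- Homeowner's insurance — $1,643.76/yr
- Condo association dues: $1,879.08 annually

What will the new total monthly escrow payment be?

Municipal property tax = $1,356.36 × 2 = $2,712.72 per year
City property tax = $2,696.64 per year
Homeowner's insurance = $1,643.76 per year
Condo association dues = $1,879.08 per year
Total per year = $8,932.20
Monthly escrow = $8,932.20 / 12 = $744.35
Shortage per month = $479.52 / 12 = $39.96
New monthly escrow = $744.35 + $39.96 = $784.31

$784.31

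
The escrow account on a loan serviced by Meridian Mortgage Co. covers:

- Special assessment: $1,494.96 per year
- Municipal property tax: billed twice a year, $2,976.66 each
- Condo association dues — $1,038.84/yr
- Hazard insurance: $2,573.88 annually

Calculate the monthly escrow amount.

Special assessment — $1,494.96 annually
Municipal property tax — $2,976.66 × 2 = $5,953.32 annually
Condo association dues — $1,038.84 annually
Hazard insurance — $2,573.88 annually
Yearly total = $11,061.00
Monthly escrow = $11,061.00 ÷ 12 = $921.75

$921.75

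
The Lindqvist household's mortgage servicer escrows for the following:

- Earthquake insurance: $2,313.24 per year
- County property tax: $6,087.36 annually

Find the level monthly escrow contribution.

Earthquake insurance — $2,313.24 per year
County property tax — $6,087.36 per year
Yearly total = $2,313.24 + $6,087.36 = $8,400.60
Monthly = $8,400.60 / 12 = $700.05

$700.05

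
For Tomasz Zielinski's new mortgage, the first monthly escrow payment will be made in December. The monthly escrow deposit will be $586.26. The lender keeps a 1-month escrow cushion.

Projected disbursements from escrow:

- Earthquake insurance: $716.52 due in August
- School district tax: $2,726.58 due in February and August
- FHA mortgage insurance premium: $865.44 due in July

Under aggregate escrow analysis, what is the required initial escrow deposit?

Cushion = 1 × $586.26 = $586.26
Trial balance (start $0, +$586.26 each month, − disbursements):
  Dec: +$586.26 → $586.26
  Jan: +$586.26 → $1,172.52
  Feb: +$586.26 − $2,726.58 → -$967.80
  Mar: +$586.26 → -$381.54
  Apr: +$586.26 → $204.72
  May: +$586.26 → $790.98
  Jun: +$586.26 → $1,377.24
  Jul: +$586.26 − $865.44 → $1,098.06
  Aug: +$586.26 − $3,443.10 → -$1,758.78
  Sep: +$586.26 → -$1,172.52
  Oct: +$586.26 → -$586.26
  Nov: +$586.26 → $0.00
Lowest trial balance = -$1,758.78 (Aug)
Initial deposit = cushion − low point = $586.26 − (-$1,758.78) = $2,345.04

$2,345.04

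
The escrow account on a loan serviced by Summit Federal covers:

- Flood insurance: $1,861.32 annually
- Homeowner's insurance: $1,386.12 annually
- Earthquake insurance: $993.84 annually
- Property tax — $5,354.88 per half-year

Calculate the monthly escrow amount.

$1,245.92

Flood insurance = $1,861.32/yr
Homeowner's insurance = $1,386.12/yr
Earthquake insurance = $993.84/yr
Property tax = $5,354.88 × 2 = $10,709.76/yr
Combined annual = $1,861.32 + $1,386.12 + $993.84 + $10,709.76 = $14,951.04
Monthly escrow = $14,951.04 ÷ 12 = $1,245.92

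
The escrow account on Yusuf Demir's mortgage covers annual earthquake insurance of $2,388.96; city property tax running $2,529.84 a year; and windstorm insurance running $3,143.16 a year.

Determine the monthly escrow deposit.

Earthquake insurance — $2,388.96 per year
City property tax — $2,529.84 per year
Windstorm insurance — $3,143.16 per year
Total annual escrow = $8,061.96
Monthly escrow = $8,061.96 ÷ 12 = $671.83

$671.83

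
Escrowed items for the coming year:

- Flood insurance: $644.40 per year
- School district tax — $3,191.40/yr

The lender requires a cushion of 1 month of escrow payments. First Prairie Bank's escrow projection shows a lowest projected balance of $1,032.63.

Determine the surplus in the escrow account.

$712.98

Flood insurance: $644.40/yr
School district tax: $3,191.40/yr
Total per year = $3,835.80
Base monthly escrow = $3,835.80 ÷ 12 = $319.65
Cushion = 1 × $319.65 = $319.65
Surplus = $1,032.63 − $319.65 = $712.98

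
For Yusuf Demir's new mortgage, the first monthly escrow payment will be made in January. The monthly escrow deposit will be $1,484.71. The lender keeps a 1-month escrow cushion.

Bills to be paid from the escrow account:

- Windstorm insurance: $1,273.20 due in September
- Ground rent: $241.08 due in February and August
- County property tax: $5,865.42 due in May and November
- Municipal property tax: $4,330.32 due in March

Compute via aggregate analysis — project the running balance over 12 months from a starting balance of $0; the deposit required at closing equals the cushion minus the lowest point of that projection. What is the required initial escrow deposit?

Cushion = 1 × $1,484.71 = $1,484.71
Trial balance (start $0, +$1,484.71 each month, − disbursements):
  Jan: +$1,484.71 → $1,484.71
  Feb: +$1,484.71 − $241.08 → $2,728.34
  Mar: +$1,484.71 − $4,330.32 → -$117.27
  Apr: +$1,484.71 → $1,367.44
  May: +$1,484.71 − $5,865.42 → -$3,013.27
  Jun: +$1,484.71 → -$1,528.56
  Jul: +$1,484.71 → -$43.85
  Aug: +$1,484.71 − $241.08 → $1,199.78
  Sep: +$1,484.71 − $1,273.20 → $1,411.29
  Oct: +$1,484.71 → $2,896.00
  Nov: +$1,484.71 − $5,865.42 → -$1,484.71
  Dec: +$1,484.71 → $0.00
Lowest trial balance = -$3,013.27 (May)
Initial deposit = cushion − low point = $1,484.71 − (-$3,013.27) = $4,497.98

$4,497.98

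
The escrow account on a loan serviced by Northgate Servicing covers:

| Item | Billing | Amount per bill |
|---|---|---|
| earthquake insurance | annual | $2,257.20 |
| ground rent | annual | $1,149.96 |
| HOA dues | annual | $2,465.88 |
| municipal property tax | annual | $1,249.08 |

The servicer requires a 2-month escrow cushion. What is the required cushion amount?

$1,187.02

Earthquake insurance — $2,257.20/yr
Ground rent — $1,149.96/yr
HOA dues — $2,465.88/yr
Municipal property tax — $1,249.08/yr
Annual escrow total = $7,122.12
Monthly = $7,122.12 / 12 = $593.51
Required cushion = 2 × $593.51 = $1,187.02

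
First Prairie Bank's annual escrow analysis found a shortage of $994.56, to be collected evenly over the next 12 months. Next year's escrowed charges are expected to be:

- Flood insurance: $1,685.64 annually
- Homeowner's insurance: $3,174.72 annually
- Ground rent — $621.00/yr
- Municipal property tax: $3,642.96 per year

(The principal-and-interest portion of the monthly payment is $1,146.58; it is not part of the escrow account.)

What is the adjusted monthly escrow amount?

$843.24

Flood insurance = $1,685.64/yr
Homeowner's insurance = $3,174.72/yr
Ground rent = $621.00/yr
Municipal property tax = $3,642.96/yr
Total annual escrow = $1,685.64 + $3,174.72 + $621.00 + $3,642.96 = $9,124.32
Monthly escrow = $9,124.32 ÷ 12 = $760.36
Shortage per month = $994.56 ÷ 12 = $82.88
Adjusted monthly = $760.36 + $82.88 = $843.24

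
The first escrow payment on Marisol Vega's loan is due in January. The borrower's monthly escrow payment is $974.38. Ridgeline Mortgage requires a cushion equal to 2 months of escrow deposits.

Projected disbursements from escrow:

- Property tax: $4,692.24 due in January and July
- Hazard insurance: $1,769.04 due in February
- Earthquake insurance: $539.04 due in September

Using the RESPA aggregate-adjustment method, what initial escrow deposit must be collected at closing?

$6,461.28

Cushion = 2 × $974.38 = $1,948.76
Trial balance (start $0, +$974.38 each month, − disbursements):
  Jan: +$974.38 − $4,692.24 → -$3,717.86
  Feb: +$974.38 − $1,769.04 → -$4,512.52
  Mar: +$974.38 → -$3,538.14
  Apr: +$974.38 → -$2,563.76
  May: +$974.38 → -$1,589.38
  Jun: +$974.38 → -$615.00
  Jul: +$974.38 − $4,692.24 → -$4,332.86
  Aug: +$974.38 → -$3,358.48
  Sep: +$974.38 − $539.04 → -$2,923.14
  Oct: +$974.38 → -$1,948.76
  Nov: +$974.38 → -$974.38
  Dec: +$974.38 → $0.00
Lowest trial balance = -$4,512.52 (Feb)
Initial deposit = cushion − low point = $1,948.76 − (-$4,512.52) = $6,461.28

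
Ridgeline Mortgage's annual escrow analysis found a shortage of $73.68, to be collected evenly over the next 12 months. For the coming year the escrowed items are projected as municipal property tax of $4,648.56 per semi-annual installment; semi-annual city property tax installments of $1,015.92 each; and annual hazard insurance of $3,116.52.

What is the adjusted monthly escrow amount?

$1,209.93

Municipal property tax: $4,648.56 × 2 = $9,297.12
City property tax: $1,015.92 × 2 = $2,031.84
Hazard insurance: $3,116.52
Annual escrow total = $14,445.48
Monthly escrow = $14,445.48 ÷ 12 = $1,203.79
Shortage per month = $73.68 / 12 = $6.14
Adjusted monthly = $1,203.79 + $6.14 = $1,209.93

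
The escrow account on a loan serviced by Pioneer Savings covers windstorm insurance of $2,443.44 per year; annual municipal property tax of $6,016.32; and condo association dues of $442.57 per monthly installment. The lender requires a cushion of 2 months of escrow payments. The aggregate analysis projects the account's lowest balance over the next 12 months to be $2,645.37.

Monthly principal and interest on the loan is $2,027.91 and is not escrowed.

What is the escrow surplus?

Windstorm insurance = $2,443.44 annually
Municipal property tax = $6,016.32 annually
Condo association dues = $442.57 × 12 = $5,310.84 annually
Total per year = $2,443.44 + $6,016.32 + $5,310.84 = $13,770.60
Base monthly escrow = $13,770.60 / 12 = $1,147.55
Required cushion = 2 × $1,147.55 = $2,295.10
Surplus = $2,645.37 − $2,295.10 = $350.27

$350.27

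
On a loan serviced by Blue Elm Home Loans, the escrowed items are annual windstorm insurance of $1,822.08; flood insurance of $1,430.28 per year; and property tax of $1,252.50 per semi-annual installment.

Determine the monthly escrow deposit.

$479.78

Windstorm insurance: $1,822.08 per year
Flood insurance: $1,430.28 per year
Property tax: $1,252.50 × 2 = $2,505.00 per year
Annual escrow total = $1,822.08 + $1,430.28 + $2,505.00 = $5,757.36
Monthly escrow = $5,757.36 ÷ 12 = $479.78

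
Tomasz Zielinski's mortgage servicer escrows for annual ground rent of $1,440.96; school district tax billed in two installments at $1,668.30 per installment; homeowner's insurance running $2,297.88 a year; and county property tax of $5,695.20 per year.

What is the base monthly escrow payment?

$1,064.22

Ground rent = $1,440.96 per year
School district tax = $1,668.30 × 2 = $3,336.60 per year
Homeowner's insurance = $2,297.88 per year
County property tax = $5,695.20 per year
Total annual escrow = $12,770.64
Base monthly escrow = $12,770.64 / 12 = $1,064.22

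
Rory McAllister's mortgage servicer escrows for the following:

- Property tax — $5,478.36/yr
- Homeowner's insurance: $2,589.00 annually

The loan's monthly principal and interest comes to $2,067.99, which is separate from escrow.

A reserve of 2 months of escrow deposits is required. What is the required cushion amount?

Property tax = $5,478.36/yr
Homeowner's insurance = $2,589.00/yr
Yearly total = $8,067.36
Base monthly escrow = $8,067.36 / 12 = $672.28
Required cushion = 2 × $672.28 = $1,344.56

$1,344.56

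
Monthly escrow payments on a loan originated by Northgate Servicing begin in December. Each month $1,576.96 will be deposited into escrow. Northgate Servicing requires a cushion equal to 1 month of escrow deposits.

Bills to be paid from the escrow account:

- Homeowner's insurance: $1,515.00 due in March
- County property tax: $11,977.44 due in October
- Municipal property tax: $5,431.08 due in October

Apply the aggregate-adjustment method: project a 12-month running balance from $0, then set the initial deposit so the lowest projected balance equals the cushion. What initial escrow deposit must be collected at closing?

Cushion = 1 × $1,576.96 = $1,576.96
Trial balance (start $0, +$1,576.96 each month, − disbursements):
  Dec: +$1,576.96 → $1,576.96
  Jan: +$1,576.96 → $3,153.92
  Feb: +$1,576.96 → $4,730.88
  Mar: +$1,576.96 − $1,515.00 → $4,792.84
  Apr: +$1,576.96 → $6,369.80
  May: +$1,576.96 → $7,946.76
  Jun: +$1,576.96 → $9,523.72
  Jul: +$1,576.96 → $11,100.68
  Aug: +$1,576.96 → $12,677.64
  Sep: +$1,576.96 → $14,254.60
  Oct: +$1,576.96 − $17,408.52 → -$1,576.96
  Nov: +$1,576.96 → $0.00
Lowest trial balance = -$1,576.96 (Oct)
Initial deposit = cushion − low point = $1,576.96 − (-$1,576.96) = $3,153.92

$3,153.92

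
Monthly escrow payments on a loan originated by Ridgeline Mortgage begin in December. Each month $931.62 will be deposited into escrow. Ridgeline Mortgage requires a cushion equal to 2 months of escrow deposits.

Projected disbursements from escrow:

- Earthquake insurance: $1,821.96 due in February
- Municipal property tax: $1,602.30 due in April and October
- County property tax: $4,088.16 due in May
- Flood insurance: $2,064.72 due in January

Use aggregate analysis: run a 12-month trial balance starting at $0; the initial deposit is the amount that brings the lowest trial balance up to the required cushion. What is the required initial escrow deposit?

$5,850.66

Cushion = 2 × $931.62 = $1,863.24
Trial balance (start $0, +$931.62 each month, − disbursements):
  Dec: +$931.62 → $931.62
  Jan: +$931.62 − $2,064.72 → -$201.48
  Feb: +$931.62 − $1,821.96 → -$1,091.82
  Mar: +$931.62 → -$160.20
  Apr: +$931.62 − $1,602.30 → -$830.88
  May: +$931.62 − $4,088.16 → -$3,987.42
  Jun: +$931.62 → -$3,055.80
  Jul: +$931.62 → -$2,124.18
  Aug: +$931.62 → -$1,192.56
  Sep: +$931.62 → -$260.94
  Oct: +$931.62 − $1,602.30 → -$931.62
  Nov: +$931.62 → $0.00
Lowest trial balance = -$3,987.42 (May)
Initial deposit = cushion − low point = $1,863.24 − (-$3,987.42) = $5,850.66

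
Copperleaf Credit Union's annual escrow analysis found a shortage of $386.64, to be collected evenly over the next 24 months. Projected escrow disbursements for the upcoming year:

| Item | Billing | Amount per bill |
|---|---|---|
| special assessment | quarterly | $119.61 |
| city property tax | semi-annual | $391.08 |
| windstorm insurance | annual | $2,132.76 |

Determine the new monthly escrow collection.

Special assessment: $119.61 × 4 = $478.44
City property tax: $391.08 × 2 = $782.16
Windstorm insurance: $2,132.76
Total per year = $478.44 + $782.16 + $2,132.76 = $3,393.36
Monthly = $3,393.36 / 12 = $282.78
Shortage per month = $386.64 / 24 = $16.11
New monthly escrow = $282.78 + $16.11 = $298.89

$298.89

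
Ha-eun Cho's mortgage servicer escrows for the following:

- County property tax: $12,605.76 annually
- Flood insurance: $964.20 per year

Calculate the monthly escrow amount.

County property tax: $12,605.76 annually
Flood insurance: $964.20 annually
Annual escrow total = $12,605.76 + $964.20 = $13,569.96
Monthly = $13,569.96 / 12 = $1,130.83

$1,130.83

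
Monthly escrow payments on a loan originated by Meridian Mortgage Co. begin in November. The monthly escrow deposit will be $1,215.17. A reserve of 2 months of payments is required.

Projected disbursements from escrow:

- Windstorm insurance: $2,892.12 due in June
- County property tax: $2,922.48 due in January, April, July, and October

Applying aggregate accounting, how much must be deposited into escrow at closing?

$3,153.37

Cushion = 2 × $1,215.17 = $2,430.34
Trial balance (start $0, +$1,215.17 each month, − disbursements):
  Nov: +$1,215.17 → $1,215.17
  Dec: +$1,215.17 → $2,430.34
  Jan: +$1,215.17 − $2,922.48 → $723.03
  Feb: +$1,215.17 → $1,938.20
  Mar: +$1,215.17 → $3,153.37
  Apr: +$1,215.17 − $2,922.48 → $1,446.06
  May: +$1,215.17 → $2,661.23
  Jun: +$1,215.17 − $2,892.12 → $984.28
  Jul: +$1,215.17 − $2,922.48 → -$723.03
  Aug: +$1,215.17 → $492.14
  Sep: +$1,215.17 → $1,707.31
  Oct: +$1,215.17 − $2,922.48 → $0.00
Lowest trial balance = -$723.03 (Jul)
Initial deposit = cushion − low point = $2,430.34 − (-$723.03) = $3,153.37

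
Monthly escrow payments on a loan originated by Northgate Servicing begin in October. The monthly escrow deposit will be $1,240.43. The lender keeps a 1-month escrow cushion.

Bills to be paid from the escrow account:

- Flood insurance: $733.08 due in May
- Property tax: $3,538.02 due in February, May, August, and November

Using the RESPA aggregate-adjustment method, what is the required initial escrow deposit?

$2,664.13

Cushion = 1 × $1,240.43 = $1,240.43
Trial balance (start $0, +$1,240.43 each month, − disbursements):
  Oct: +$1,240.43 → $1,240.43
  Nov: +$1,240.43 − $3,538.02 → -$1,057.16
  Dec: +$1,240.43 → $183.27
  Jan: +$1,240.43 → $1,423.70
  Feb: +$1,240.43 − $3,538.02 → -$873.89
  Mar: +$1,240.43 → $366.54
  Apr: +$1,240.43 → $1,606.97
  May: +$1,240.43 − $4,271.10 → -$1,423.70
  Jun: +$1,240.43 → -$183.27
  Jul: +$1,240.43 → $1,057.16
  Aug: +$1,240.43 − $3,538.02 → -$1,240.43
  Sep: +$1,240.43 → $0.00
Lowest trial balance = -$1,423.70 (May)
Initial deposit = cushion − low point = $1,240.43 − (-$1,423.70) = $2,664.13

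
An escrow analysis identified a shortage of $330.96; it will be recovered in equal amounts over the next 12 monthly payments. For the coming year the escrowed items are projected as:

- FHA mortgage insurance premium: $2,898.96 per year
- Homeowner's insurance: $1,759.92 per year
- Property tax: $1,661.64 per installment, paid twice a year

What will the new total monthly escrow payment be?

$692.76

FHA mortgage insurance premium = $2,898.96/yr
Homeowner's insurance = $1,759.92/yr
Property tax = $1,661.64 × 2 = $3,323.28/yr
Total per year = $7,982.16
Per month = $7,982.16 / 12 = $665.18
Shortage per month = $330.96 ÷ 12 = $27.58
New monthly escrow = $665.18 + $27.58 = $692.76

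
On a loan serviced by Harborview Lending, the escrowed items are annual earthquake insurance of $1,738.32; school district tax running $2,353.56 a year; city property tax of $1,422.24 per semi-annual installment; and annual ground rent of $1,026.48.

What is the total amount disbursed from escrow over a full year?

$7,962.84

Earthquake insurance: $1,738.32 annually
School district tax: $2,353.56 annually
City property tax: $1,422.24 × 2 = $2,844.48 annually
Ground rent: $1,026.48 annually
Annual escrow total = $7,962.84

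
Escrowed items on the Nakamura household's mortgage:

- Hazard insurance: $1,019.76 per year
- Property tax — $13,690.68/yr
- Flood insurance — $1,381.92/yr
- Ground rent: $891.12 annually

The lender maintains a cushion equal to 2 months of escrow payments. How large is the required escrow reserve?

$2,830.58

Hazard insurance: $1,019.76/yr
Property tax: $13,690.68/yr
Flood insurance: $1,381.92/yr
Ground rent: $891.12/yr
Yearly total = $16,983.48
Monthly escrow = $16,983.48 / 12 = $1,415.29
Cushion = 2 × $1,415.29 = $2,830.58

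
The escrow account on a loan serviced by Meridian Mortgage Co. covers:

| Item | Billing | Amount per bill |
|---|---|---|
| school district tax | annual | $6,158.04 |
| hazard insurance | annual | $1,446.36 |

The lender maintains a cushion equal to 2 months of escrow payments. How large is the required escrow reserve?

School district tax = $6,158.04 per year
Hazard insurance = $1,446.36 per year
Yearly total = $6,158.04 + $1,446.36 = $7,604.40
Per month = $7,604.40 ÷ 12 = $633.70
Reserve = 2 × $633.70 = $1,267.40

$1,267.40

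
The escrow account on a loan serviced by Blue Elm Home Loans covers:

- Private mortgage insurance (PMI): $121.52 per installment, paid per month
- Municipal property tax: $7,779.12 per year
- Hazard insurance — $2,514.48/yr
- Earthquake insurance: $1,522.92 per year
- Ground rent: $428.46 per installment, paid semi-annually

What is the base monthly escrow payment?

Private mortgage insurance (PMI): $121.52 × 12 = $1,458.24/yr
Municipal property tax: $7,779.12/yr
Hazard insurance: $2,514.48/yr
Earthquake insurance: $1,522.92/yr
Ground rent: $428.46 × 2 = $856.92/yr
Total annual escrow = $1,458.24 + $7,779.12 + $2,514.48 + $1,522.92 + $856.92 = $14,131.68
Per month = $14,131.68 / 12 = $1,177.64

$1,177.64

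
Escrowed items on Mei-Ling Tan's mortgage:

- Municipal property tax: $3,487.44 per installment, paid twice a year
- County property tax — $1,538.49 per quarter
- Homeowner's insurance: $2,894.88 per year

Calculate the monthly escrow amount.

Municipal property tax: $3,487.44 × 2 = $6,974.88
County property tax: $1,538.49 × 4 = $6,153.96
Homeowner's insurance: $2,894.88
Total annual escrow = $6,974.88 + $6,153.96 + $2,894.88 = $16,023.72
Base monthly escrow = $16,023.72 ÷ 12 = $1,335.31

$1,335.31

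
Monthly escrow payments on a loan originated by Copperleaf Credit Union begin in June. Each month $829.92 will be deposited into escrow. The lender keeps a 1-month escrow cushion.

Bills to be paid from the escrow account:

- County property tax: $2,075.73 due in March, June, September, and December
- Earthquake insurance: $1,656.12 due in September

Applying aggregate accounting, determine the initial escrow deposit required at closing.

Cushion = 1 × $829.92 = $829.92
Trial balance (start $0, +$829.92 each month, − disbursements):
  Jun: +$829.92 − $2,075.73 → -$1,245.81
  Jul: +$829.92 → -$415.89
  Aug: +$829.92 → $414.03
  Sep: +$829.92 − $3,731.85 → -$2,487.90
  Oct: +$829.92 → -$1,657.98
  Nov: +$829.92 → -$828.06
  Dec: +$829.92 − $2,075.73 → -$2,073.87
  Jan: +$829.92 → -$1,243.95
  Feb: +$829.92 → -$414.03
  Mar: +$829.92 − $2,075.73 → -$1,659.84
  Apr: +$829.92 → -$829.92
  May: +$829.92 → $0.00
Lowest trial balance = -$2,487.90 (Sep)
Initial deposit = cushion − low point = $829.92 − (-$2,487.90) = $3,317.82

$3,317.82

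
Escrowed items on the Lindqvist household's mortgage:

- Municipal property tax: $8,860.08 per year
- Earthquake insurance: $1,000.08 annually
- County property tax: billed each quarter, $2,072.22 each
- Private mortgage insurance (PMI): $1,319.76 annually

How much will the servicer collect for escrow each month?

$1,622.40

Municipal property tax: $8,860.08/yr
Earthquake insurance: $1,000.08/yr
County property tax: $2,072.22 × 4 = $8,288.88/yr
Private mortgage insurance (PMI): $1,319.76/yr
Combined annual = $8,860.08 + $1,000.08 + $8,288.88 + $1,319.76 = $19,468.80
Monthly = $19,468.80 / 12 = $1,622.40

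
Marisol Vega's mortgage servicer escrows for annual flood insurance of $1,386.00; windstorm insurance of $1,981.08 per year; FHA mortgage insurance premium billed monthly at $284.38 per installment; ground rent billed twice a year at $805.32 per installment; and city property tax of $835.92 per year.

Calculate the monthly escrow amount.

$768.85

Flood insurance — $1,386.00/yr
Windstorm insurance — $1,981.08/yr
FHA mortgage insurance premium — $284.38 × 12 = $3,412.56/yr
Ground rent — $805.32 × 2 = $1,610.64/yr
City property tax — $835.92/yr
Yearly total = $1,386.00 + $1,981.08 + $3,412.56 + $1,610.64 + $835.92 = $9,226.20
Base monthly escrow = $9,226.20 / 12 = $768.85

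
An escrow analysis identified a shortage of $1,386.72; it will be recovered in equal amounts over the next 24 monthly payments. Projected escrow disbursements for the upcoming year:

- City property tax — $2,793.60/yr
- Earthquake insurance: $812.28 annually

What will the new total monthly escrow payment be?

$358.27

City property tax: $2,793.60 per year
Earthquake insurance: $812.28 per year
Total annual escrow = $2,793.60 + $812.28 = $3,605.88
Base monthly escrow = $3,605.88 / 12 = $300.49
Shortage per month = $1,386.72 ÷ 24 = $57.78
Adjusted monthly = $300.49 + $57.78 = $358.27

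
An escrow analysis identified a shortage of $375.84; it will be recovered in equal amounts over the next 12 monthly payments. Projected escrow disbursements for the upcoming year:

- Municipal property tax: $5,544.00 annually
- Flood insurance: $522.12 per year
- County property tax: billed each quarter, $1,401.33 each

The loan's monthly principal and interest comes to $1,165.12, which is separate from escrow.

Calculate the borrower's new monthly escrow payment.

Municipal property tax: $5,544.00 annually
Flood insurance: $522.12 annually
County property tax: $1,401.33 × 4 = $5,605.32 annually
Yearly total = $5,544.00 + $522.12 + $5,605.32 = $11,671.44
Monthly = $11,671.44 ÷ 12 = $972.62
Monthly shortage recovery: $375.84 ÷ 12 = $31.32
New monthly escrow = $972.62 + $31.32 = $1,003.94

$1,003.94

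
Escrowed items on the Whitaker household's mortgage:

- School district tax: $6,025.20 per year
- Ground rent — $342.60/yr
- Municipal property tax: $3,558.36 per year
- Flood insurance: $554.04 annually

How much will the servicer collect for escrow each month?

School district tax: $6,025.20/yr
Ground rent: $342.60/yr
Municipal property tax: $3,558.36/yr
Flood insurance: $554.04/yr
Total annual escrow = $6,025.20 + $342.60 + $3,558.36 + $554.04 = $10,480.20
Base monthly escrow = $10,480.20 ÷ 12 = $873.35

$873.35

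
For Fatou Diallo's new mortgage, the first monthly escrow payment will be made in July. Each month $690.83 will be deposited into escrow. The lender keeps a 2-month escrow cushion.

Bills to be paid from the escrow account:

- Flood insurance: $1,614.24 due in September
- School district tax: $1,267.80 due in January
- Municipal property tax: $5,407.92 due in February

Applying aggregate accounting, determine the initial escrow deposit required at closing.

Cushion = 2 × $690.83 = $1,381.66
Trial balance (start $0, +$690.83 each month, − disbursements):
  Jul: +$690.83 → $690.83
  Aug: +$690.83 → $1,381.66
  Sep: +$690.83 − $1,614.24 → $458.25
  Oct: +$690.83 → $1,149.08
  Nov: +$690.83 → $1,839.91
  Dec: +$690.83 → $2,530.74
  Jan: +$690.83 − $1,267.80 → $1,953.77
  Feb: +$690.83 − $5,407.92 → -$2,763.32
  Mar: +$690.83 → -$2,072.49
  Apr: +$690.83 → -$1,381.66
  May: +$690.83 → -$690.83
  Jun: +$690.83 → $0.00
Lowest trial balance = -$2,763.32 (Feb)
Initial deposit = cushion − low point = $1,381.66 − (-$2,763.32) = $4,144.98

$4,144.98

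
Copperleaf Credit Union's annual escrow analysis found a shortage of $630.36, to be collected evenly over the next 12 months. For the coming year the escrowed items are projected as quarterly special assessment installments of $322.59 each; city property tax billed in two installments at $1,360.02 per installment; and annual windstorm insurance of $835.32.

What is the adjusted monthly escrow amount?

$456.34

Special assessment = $322.59 × 4 = $1,290.36
City property tax = $1,360.02 × 2 = $2,720.04
Windstorm insurance = $835.32
Annual escrow total = $1,290.36 + $2,720.04 + $835.32 = $4,845.72
Per month = $4,845.72 / 12 = $403.81
Shortage per month = $630.36 / 12 = $52.53
Adjusted monthly = $403.81 + $52.53 = $456.34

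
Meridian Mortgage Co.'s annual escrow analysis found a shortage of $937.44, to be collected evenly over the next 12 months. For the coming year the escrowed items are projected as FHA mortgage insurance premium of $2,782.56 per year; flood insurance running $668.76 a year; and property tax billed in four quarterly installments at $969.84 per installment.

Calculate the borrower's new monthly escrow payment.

FHA mortgage insurance premium = $2,782.56/yr
Flood insurance = $668.76/yr
Property tax = $969.84 × 4 = $3,879.36/yr
Annual escrow total = $2,782.56 + $668.76 + $3,879.36 = $7,330.68
Per month = $7,330.68 / 12 = $610.89
Monthly shortage recovery: $937.44 ÷ 12 = $78.12
New monthly escrow = $610.89 + $78.12 = $689.01

$689.01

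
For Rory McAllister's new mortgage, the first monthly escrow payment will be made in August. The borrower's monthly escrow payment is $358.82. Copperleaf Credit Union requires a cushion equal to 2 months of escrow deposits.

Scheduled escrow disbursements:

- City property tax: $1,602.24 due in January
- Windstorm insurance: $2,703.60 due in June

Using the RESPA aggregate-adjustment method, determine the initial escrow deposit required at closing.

$1,076.46

Cushion = 2 × $358.82 = $717.64
Trial balance (start $0, +$358.82 each month, − disbursements):
  Aug: +$358.82 → $358.82
  Sep: +$358.82 → $717.64
  Oct: +$358.82 → $1,076.46
  Nov: +$358.82 → $1,435.28
  Dec: +$358.82 → $1,794.10
  Jan: +$358.82 − $1,602.24 → $550.68
  Feb: +$358.82 → $909.50
  Mar: +$358.82 → $1,268.32
  Apr: +$358.82 → $1,627.14
  May: +$358.82 → $1,985.96
  Jun: +$358.82 − $2,703.60 → -$358.82
  Jul: +$358.82 → $0.00
Lowest trial balance = -$358.82 (Jun)
Initial deposit = cushion − low point = $717.64 − (-$358.82) = $1,076.46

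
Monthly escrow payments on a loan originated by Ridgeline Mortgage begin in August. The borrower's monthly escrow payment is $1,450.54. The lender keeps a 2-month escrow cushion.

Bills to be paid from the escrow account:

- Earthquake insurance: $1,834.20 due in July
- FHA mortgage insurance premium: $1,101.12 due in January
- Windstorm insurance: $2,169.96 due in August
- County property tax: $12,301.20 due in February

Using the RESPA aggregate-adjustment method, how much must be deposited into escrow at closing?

Cushion = 2 × $1,450.54 = $2,901.08
Trial balance (start $0, +$1,450.54 each month, − disbursements):
  Aug: +$1,450.54 − $2,169.96 → -$719.42
  Sep: +$1,450.54 → $731.12
  Oct: +$1,450.54 → $2,181.66
  Nov: +$1,450.54 → $3,632.20
  Dec: +$1,450.54 → $5,082.74
  Jan: +$1,450.54 − $1,101.12 → $5,432.16
  Feb: +$1,450.54 − $12,301.20 → -$5,418.50
  Mar: +$1,450.54 → -$3,967.96
  Apr: +$1,450.54 → -$2,517.42
  May: +$1,450.54 → -$1,066.88
  Jun: +$1,450.54 → $383.66
  Jul: +$1,450.54 − $1,834.20 → $0.00
Lowest trial balance = -$5,418.50 (Feb)
Initial deposit = cushion − low point = $2,901.08 − (-$5,418.50) = $8,319.58

$8,319.58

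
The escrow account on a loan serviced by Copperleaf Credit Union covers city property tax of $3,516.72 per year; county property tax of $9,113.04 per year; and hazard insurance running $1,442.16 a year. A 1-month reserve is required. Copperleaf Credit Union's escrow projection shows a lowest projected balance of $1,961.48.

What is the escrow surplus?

City property tax: $3,516.72 annually
County property tax: $9,113.04 annually
Hazard insurance: $1,442.16 annually
Annual escrow total = $14,071.92
Per month = $14,071.92 ÷ 12 = $1,172.66
Required cushion = 1 × $1,172.66 = $1,172.66
Surplus = $1,961.48 − $1,172.66 = $788.82

$788.82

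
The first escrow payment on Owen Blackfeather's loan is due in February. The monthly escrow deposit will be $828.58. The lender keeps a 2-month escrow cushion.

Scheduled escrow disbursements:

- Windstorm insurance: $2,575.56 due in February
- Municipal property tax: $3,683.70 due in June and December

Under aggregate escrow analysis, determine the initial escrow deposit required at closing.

$3,773.52

Cushion = 2 × $828.58 = $1,657.16
Trial balance (start $0, +$828.58 each month, − disbursements):
  Feb: +$828.58 − $2,575.56 → -$1,746.98
  Mar: +$828.58 → -$918.40
  Apr: +$828.58 → -$89.82
  May: +$828.58 → $738.76
  Jun: +$828.58 − $3,683.70 → -$2,116.36
  Jul: +$828.58 → -$1,287.78
  Aug: +$828.58 → -$459.20
  Sep: +$828.58 → $369.38
  Oct: +$828.58 → $1,197.96
  Nov: +$828.58 → $2,026.54
  Dec: +$828.58 − $3,683.70 → -$828.58
  Jan: +$828.58 → $0.00
Lowest trial balance = -$2,116.36 (Jun)
Initial deposit = cushion − low point = $1,657.16 − (-$2,116.36) = $3,773.52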